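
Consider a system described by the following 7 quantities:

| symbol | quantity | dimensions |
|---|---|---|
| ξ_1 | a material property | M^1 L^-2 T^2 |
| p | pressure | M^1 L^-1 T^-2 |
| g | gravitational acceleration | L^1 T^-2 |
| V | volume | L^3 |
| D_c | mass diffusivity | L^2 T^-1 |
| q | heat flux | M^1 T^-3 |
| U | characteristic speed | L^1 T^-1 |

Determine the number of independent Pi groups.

There are 7 variables and 3 base dimensions (M, L, T).
The dimension matrix has rank 3.
Independent dimensionless groups: 7 − 3 = 4.

4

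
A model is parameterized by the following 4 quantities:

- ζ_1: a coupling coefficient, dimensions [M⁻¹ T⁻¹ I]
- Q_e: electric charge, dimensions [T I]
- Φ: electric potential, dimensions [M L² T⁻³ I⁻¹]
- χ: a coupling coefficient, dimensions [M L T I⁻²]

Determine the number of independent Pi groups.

0

There are 4 variables and 4 base dimensions (M, L, T, I).
The dimension matrix has rank 4.
Independent dimensionless groups: 4 − 4 = 0.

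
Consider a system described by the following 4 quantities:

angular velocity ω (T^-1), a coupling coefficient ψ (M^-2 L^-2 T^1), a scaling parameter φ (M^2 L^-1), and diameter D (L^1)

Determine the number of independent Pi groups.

1

There are 4 variables and 3 base dimensions (M, L, T).
The dimension matrix has rank 3.
Independent dimensionless groups: 4 − 3 = 1.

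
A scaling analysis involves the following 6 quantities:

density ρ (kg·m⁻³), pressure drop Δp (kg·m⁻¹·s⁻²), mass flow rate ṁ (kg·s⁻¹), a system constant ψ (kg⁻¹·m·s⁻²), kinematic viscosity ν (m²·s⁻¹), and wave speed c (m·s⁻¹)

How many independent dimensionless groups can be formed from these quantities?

There are 6 variables and 3 base dimensions (M, L, T).
The dimension matrix has rank 3.
Independent dimensionless groups: 6 − 3 = 3.

3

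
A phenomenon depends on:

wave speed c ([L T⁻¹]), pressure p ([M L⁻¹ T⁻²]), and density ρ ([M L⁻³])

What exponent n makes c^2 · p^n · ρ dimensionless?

Balance the M exponent: (1)·n from p, plus 2·(0) + (1) = 1 from the rest, must sum to zero.
n + 1 = 0, so n = -1.

-1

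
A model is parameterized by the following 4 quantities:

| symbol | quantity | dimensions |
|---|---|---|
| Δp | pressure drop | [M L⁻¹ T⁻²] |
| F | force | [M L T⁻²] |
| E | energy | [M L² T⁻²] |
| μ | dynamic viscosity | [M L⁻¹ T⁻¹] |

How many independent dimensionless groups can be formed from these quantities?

There are 4 variables and 3 base dimensions (M, L, T).
The dimension matrix has rank 3.
Independent dimensionless groups: 4 − 3 = 1.

1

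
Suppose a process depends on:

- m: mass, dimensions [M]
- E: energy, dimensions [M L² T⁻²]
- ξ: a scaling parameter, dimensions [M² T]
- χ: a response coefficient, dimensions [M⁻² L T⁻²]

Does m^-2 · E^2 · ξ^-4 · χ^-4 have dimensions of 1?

Sum the exponent of each base dimension across the product:
  M: −2·[m]_M + 2·[E]_M − 4·[ξ]_M − 4·[χ]_M = −2·(1) + 2·(1) − 4·(2) − 4·(-2) = 0
  L: −2·[m]_L + 2·[E]_L − 4·[ξ]_L − 4·[χ]_L = −2·(0) + 2·(2) − 4·(0) − 4·(1) = 0
  T: −2·[m]_T + 2·[E]_T − 4·[ξ]_T − 4·[χ]_T = −2·(0) + 2·(-2) − 4·(1) − 4·(-2) = 0
All base exponents vanish — dimensionless.

yes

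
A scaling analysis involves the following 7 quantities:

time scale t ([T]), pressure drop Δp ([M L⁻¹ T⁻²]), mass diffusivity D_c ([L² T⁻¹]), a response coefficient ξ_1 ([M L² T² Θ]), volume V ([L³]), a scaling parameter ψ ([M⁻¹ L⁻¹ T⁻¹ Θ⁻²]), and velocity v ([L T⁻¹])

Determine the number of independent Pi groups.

There are 7 variables and 4 base dimensions (M, L, T, Θ).
The dimension matrix has rank 4.
Independent dimensionless groups: 7 − 4 = 3.

3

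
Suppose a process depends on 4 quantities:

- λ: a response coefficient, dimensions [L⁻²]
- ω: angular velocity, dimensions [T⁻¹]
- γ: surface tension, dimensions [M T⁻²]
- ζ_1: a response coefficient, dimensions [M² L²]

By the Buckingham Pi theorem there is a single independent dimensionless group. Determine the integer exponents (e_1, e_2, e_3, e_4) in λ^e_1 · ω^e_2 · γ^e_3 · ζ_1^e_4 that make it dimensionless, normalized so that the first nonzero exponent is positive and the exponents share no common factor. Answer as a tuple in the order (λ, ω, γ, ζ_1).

M: e_1·(0) + e_2·(0) + e_3·(1) + e_4·(2) = 0
L: e_1·(-2) + e_2·(0) + e_3·(0) + e_4·(2) = 0
T: e_1·(0) + e_2·(-1) + e_3·(-2) + e_4·(0) = 0
Solving this homogeneous linear system for the smallest-integer solution (first nonzero entry positive) gives (1, 4, -2, 1).

(1, 4, -2, 1)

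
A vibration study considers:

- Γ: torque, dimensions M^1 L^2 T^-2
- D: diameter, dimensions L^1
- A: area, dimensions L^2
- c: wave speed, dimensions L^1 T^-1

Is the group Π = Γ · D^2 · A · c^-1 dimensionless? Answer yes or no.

Sum the exponent of each base dimension across the product:
  M: [Γ]_M + 2·[D]_M + [A]_M − [c]_M = (1) + 2·(0) + (0) − (0) = 1
  L: [Γ]_L + 2·[D]_L + [A]_L − [c]_L = (2) + 2·(1) + (2) − (1) = 5
  T: [Γ]_T + 2·[D]_T + [A]_T − [c]_T = (-2) + 2·(0) + (0) − (-1) = -1
Net dimensions [M L⁵ T⁻¹] ≠ [1] — not dimensionless.

no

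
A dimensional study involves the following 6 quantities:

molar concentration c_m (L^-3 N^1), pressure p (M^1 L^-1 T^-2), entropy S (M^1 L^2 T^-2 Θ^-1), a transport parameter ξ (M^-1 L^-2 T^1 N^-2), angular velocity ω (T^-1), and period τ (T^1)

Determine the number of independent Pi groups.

1

There are 6 variables and 5 base dimensions (M, L, T, Θ, N).
The dimension matrix has rank 5.
Independent dimensionless groups: 6 − 5 = 1.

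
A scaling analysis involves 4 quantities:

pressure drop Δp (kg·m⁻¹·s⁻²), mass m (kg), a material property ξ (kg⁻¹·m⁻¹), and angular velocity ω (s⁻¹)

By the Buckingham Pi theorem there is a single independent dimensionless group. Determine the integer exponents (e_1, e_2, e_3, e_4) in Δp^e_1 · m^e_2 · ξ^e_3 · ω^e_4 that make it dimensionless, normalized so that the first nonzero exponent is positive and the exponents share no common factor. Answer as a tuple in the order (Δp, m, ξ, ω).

(1, -2, -1, -2)

M: e_1·(1) + e_2·(1) + e_3·(-1) + e_4·(0) = 0
L: e_1·(-1) + e_2·(0) + e_3·(-1) + e_4·(0) = 0
T: e_1·(-2) + e_2·(0) + e_3·(0) + e_4·(-1) = 0
Solving this homogeneous linear system for the smallest-integer solution (first nonzero entry positive) gives (1, -2, -1, -2).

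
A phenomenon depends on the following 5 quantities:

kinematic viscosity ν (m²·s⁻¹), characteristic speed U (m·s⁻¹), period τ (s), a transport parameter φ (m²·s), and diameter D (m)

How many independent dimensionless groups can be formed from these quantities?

3

There are 5 variables and 2 base dimensions (L, T).
The dimension matrix has rank 2.
Independent dimensionless groups: 5 − 2 = 3.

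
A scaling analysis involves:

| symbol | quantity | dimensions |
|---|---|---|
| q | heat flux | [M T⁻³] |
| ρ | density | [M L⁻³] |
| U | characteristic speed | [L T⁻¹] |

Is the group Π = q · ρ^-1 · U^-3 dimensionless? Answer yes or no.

yes

Sum the exponent of each base dimension across the product:
  M: [q]_M − [ρ]_M − 3·[U]_M = (1) − (1) − 3·(0) = 0
  L: [q]_L − [ρ]_L − 3·[U]_L = (0) − (-3) − 3·(1) = 0
  T: [q]_T − [ρ]_T − 3·[U]_T = (-3) − (0) − 3·(-1) = 0
All base exponents vanish — dimensionless.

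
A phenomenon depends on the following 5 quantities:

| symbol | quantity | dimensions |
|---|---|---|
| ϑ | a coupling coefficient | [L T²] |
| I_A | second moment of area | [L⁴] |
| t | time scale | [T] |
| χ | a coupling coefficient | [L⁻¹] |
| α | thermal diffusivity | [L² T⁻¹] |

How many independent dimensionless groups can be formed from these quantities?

3

There are 5 variables and 2 base dimensions (L, T).
The dimension matrix has rank 2.
Independent dimensionless groups: 5 − 2 = 3.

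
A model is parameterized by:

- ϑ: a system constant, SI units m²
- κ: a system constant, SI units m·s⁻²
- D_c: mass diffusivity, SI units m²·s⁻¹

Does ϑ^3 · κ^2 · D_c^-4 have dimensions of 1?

yes

Sum the exponent of each base dimension across the product:
  L: 3·[ϑ]_L + 2·[κ]_L − 4·[D_c]_L = 3·(2) + 2·(1) − 4·(2) = 0
  T: 3·[ϑ]_T + 2·[κ]_T − 4·[D_c]_T = 3·(0) + 2·(-2) − 4·(-1) = 0
All base exponents vanish — dimensionless.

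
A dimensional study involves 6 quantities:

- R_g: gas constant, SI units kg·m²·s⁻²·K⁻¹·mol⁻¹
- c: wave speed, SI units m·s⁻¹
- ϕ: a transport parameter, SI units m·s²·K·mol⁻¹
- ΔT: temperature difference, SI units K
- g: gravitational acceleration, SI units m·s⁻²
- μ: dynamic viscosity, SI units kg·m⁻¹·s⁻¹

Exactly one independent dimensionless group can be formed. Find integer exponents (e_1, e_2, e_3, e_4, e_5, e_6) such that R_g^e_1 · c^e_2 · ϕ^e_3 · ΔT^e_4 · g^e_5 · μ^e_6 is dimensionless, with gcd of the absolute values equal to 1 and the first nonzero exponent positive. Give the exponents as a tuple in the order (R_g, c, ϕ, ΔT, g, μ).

M: e_1·(1) + e_2·(0) + e_3·(0) + e_4·(0) + e_5·(0) + e_6·(1) = 0
L: e_1·(2) + e_2·(1) + e_3·(1) + e_4·(0) + e_5·(1) + e_6·(-1) = 0
T: e_1·(-2) + e_2·(-1) + e_3·(2) + e_4·(0) + e_5·(-2) + e_6·(-1) = 0
Θ: e_1·(-1) + e_2·(0) + e_3·(1) + e_4·(1) + e_5·(0) + e_6·(0) = 0
N: e_1·(-1) + e_2·(0) + e_3·(-1) + e_4·(0) + e_5·(0) + e_6·(0) = 0
Solving this homogeneous linear system for the smallest-integer solution (first nonzero entry positive) gives (1, -1, -1, 2, -1, -1).

(1, -1, -1, 2, -1, -1)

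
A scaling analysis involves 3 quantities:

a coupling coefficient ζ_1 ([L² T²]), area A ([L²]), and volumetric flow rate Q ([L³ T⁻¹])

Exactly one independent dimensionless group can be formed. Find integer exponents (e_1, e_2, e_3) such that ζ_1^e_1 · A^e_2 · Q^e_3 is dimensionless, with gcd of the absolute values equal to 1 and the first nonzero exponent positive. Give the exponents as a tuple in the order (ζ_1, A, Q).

L: e_1·(2) + e_2·(2) + e_3·(3) = 0
T: e_1·(2) + e_2·(0) + e_3·(-1) = 0
Solving this homogeneous linear system for the smallest-integer solution (first nonzero entry positive) gives (1, -4, 2).

(1, -4, 2)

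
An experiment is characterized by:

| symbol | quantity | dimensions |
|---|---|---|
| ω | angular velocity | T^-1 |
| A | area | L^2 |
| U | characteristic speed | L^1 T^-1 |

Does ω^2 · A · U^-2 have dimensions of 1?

yes

Sum the exponent of each base dimension across the product:
  M: 2·[ω]_M + [A]_M − 2·[U]_M = 2·(0) + (0) − 2·(0) = 0
  L: 2·[ω]_L + [A]_L − 2·[U]_L = 2·(0) + (2) − 2·(1) = 0
  T: 2·[ω]_T + [A]_T − 2·[U]_T = 2·(-1) + (0) − 2·(-1) = 0
  Θ: 2·[ω]_Θ + [A]_Θ − 2·[U]_Θ = 2·(0) + (0) − 2·(0) = 0
All base exponents vanish — dimensionless.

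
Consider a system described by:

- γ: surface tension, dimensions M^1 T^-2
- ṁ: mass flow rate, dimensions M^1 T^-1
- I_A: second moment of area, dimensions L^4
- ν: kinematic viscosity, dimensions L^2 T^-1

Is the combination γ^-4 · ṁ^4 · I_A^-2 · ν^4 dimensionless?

Sum the exponent of each base dimension across the product:
  M: −4·[γ]_M + 4·[ṁ]_M − 2·[I_A]_M + 4·[ν]_M = −4·(1) + 4·(1) − 2·(0) + 4·(0) = 0
  L: −4·[γ]_L + 4·[ṁ]_L − 2·[I_A]_L + 4·[ν]_L = −4·(0) + 4·(0) − 2·(4) + 4·(2) = 0
  T: −4·[γ]_T + 4·[ṁ]_T − 2·[I_A]_T + 4·[ν]_T = −4·(-2) + 4·(-1) − 2·(0) + 4·(-1) = 0
All base exponents vanish — dimensionless.

yes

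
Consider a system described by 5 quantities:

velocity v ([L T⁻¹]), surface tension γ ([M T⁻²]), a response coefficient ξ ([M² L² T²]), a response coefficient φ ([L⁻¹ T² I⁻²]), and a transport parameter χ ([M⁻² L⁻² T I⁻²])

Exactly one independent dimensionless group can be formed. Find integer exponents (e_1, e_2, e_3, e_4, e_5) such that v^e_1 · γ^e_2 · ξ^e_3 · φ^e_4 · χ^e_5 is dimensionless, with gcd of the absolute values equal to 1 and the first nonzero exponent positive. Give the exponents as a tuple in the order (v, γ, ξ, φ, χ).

M: e_1·(0) + e_2·(1) + e_3·(2) + e_4·(0) + e_5·(-2) = 0
L: e_1·(1) + e_2·(0) + e_3·(2) + e_4·(-1) + e_5·(-2) = 0
T: e_1·(-1) + e_2·(-2) + e_3·(2) + e_4·(2) + e_5·(1) = 0
I: e_1·(0) + e_2·(0) + e_3·(0) + e_4·(-2) + e_5·(-2) = 0
Solving this homogeneous linear system for the smallest-integer solution (first nonzero entry positive) gives (2, -2, -3, 4, -4).

(2, -2, -3, 4, -4)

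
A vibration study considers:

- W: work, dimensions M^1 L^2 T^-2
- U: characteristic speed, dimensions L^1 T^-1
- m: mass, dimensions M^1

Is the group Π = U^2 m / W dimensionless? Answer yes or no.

yes

Sum the exponent of each base dimension across the product:
  M: −[W]_M + 2·[U]_M + [m]_M = −(1) + 2·(0) + (1) = 0
  L: −[W]_L + 2·[U]_L + [m]_L = −(2) + 2·(1) + (0) = 0
  T: −[W]_T + 2·[U]_T + [m]_T = −(-2) + 2·(-1) + (0) = 0
  I: −[W]_I + 2·[U]_I + [m]_I = −(0) + 2·(0) + (0) = 0
All base exponents vanish — dimensionless.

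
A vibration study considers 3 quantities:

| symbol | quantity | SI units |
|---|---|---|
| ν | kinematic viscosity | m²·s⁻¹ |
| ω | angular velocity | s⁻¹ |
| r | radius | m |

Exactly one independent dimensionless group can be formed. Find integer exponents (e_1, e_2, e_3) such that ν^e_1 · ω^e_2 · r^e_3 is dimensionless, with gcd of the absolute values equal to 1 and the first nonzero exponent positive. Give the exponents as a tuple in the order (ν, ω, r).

(1, -1, -2)

L: e_1·(2) + e_2·(0) + e_3·(1) = 0
T: e_1·(-1) + e_2·(-1) + e_3·(0) = 0
Solving this homogeneous linear system for the smallest-integer solution (first nonzero entry positive) gives (1, -1, -2).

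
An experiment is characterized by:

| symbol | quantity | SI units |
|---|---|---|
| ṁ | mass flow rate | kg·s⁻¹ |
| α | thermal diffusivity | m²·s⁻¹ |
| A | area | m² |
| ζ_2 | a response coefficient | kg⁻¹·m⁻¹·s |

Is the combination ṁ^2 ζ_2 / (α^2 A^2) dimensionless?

no

Sum the exponent of each base dimension across the product:
  M: 2·[ṁ]_M − 2·[α]_M − 2·[A]_M + [ζ_2]_M = 2·(1) − 2·(0) − 2·(0) + (-1) = 1
  L: 2·[ṁ]_L − 2·[α]_L − 2·[A]_L + [ζ_2]_L = 2·(0) − 2·(2) − 2·(2) + (-1) = -9
  T: 2·[ṁ]_T − 2·[α]_T − 2·[A]_T + [ζ_2]_T = 2·(-1) − 2·(-1) − 2·(0) + (1) = 1
Net dimensions [M L⁻⁹ T] ≠ [1] — not dimensionless.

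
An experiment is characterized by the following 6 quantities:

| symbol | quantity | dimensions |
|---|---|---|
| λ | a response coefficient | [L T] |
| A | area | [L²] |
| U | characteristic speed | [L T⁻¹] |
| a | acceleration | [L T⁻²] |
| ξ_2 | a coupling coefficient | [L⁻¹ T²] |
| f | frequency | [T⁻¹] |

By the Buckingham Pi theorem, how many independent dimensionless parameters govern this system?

4

There are 6 variables and 2 base dimensions (L, T).
The dimension matrix has rank 2.
Independent dimensionless groups: 6 − 2 = 4.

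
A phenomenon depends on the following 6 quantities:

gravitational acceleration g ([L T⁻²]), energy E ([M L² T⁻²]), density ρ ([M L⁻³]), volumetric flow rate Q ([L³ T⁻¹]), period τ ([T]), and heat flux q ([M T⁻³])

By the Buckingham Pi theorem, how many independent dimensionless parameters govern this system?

There are 6 variables and 3 base dimensions (M, L, T).
The dimension matrix has rank 3.
Independent dimensionless groups: 6 − 3 = 3.

3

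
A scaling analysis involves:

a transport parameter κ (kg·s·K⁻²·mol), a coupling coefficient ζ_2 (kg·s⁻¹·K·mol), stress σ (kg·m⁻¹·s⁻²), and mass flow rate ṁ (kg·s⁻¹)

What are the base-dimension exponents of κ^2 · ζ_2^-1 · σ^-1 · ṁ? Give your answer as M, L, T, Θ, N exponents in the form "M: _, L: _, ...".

M: 1, L: 1, T: 4, Θ: -5, N: 1

Collect each base-dimension exponent across the product:
  M: 2·(1) − (1) − (1) + (1) = 1
  L: 2·(0) − (0) − (-1) + (0) = 1
  T: 2·(1) − (-1) − (-2) + (-1) = 4
  Θ: 2·(-2) − (1) − (0) + (0) = -5
  N: 2·(1) − (1) − (0) + (0) = 1
So the dimensions are [M L T⁴ Θ⁻⁵ N].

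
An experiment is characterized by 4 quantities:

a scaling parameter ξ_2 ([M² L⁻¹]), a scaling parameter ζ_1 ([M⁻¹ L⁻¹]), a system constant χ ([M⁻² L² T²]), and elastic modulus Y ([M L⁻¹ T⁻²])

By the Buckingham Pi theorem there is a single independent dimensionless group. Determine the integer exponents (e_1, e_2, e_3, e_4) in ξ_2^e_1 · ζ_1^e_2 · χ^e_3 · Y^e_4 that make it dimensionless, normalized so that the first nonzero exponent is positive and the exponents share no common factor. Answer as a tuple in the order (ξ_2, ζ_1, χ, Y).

(2, 1, 3, 3)

M: e_1·(2) + e_2·(-1) + e_3·(-2) + e_4·(1) = 0
L: e_1·(-1) + e_2·(-1) + e_3·(2) + e_4·(-1) = 0
T: e_1·(0) + e_2·(0) + e_3·(2) + e_4·(-2) = 0
Solving this homogeneous linear system for the smallest-integer solution (first nonzero entry positive) gives (2, 1, 3, 3).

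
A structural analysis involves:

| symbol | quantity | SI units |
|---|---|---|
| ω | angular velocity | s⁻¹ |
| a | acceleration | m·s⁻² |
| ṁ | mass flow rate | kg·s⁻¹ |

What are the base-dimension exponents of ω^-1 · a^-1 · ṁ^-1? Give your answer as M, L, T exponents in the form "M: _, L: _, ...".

Collect each base-dimension exponent across the product:
  M: −(0) − (0) − (1) = -1
  L: −(0) − (1) − (0) = -1
  T: −(-1) − (-2) − (-1) = 4
So the dimensions are [M⁻¹ L⁻¹ T⁴].

M: -1, L: -1, T: 4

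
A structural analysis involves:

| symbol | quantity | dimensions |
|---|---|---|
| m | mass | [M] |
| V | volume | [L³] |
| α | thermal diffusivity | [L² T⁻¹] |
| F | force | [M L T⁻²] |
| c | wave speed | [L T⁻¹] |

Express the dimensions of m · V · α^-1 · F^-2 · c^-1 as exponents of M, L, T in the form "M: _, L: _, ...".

M: -1, L: -2, T: 6

Collect each base-dimension exponent across the product:
  M: (1) + (0) − (0) − 2·(1) − (0) = -1
  L: (0) + (3) − (2) − 2·(1) − (1) = -2
  T: (0) + (0) − (-1) − 2·(-2) − (-1) = 6
So the dimensions are [M⁻¹ L⁻² T⁶].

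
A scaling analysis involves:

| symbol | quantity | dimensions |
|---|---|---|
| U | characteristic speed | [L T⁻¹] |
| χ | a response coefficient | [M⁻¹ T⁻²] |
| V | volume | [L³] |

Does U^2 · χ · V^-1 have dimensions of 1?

no

Sum the exponent of each base dimension across the product:
  M: 2·[U]_M + [χ]_M − [V]_M = 2·(0) + (-1) − (0) = -1
  L: 2·[U]_L + [χ]_L − [V]_L = 2·(1) + (0) − (3) = -1
  T: 2·[U]_T + [χ]_T − [V]_T = 2·(-1) + (-2) − (0) = -4
Net dimensions [M⁻¹ L⁻¹ T⁻⁴] ≠ [1] — not dimensionless.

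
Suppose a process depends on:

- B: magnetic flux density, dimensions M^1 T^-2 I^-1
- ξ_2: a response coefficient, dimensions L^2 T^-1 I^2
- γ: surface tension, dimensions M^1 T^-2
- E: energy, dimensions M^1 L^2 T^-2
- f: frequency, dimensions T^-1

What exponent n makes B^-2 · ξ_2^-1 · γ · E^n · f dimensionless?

Balance the M exponent: (1)·n from E, plus −2·(1) − (0) + (1) + (0) = -1 from the rest, must sum to zero.
n − 1 = 0, so n = 1.

1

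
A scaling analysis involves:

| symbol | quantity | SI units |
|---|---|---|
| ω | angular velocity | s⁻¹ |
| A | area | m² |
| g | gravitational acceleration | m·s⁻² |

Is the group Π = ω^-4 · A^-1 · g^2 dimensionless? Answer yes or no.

Sum the exponent of each base dimension across the product:
  L: −4·[ω]_L − [A]_L + 2·[g]_L = −4·(0) − (2) + 2·(1) = 0
  T: −4·[ω]_T − [A]_T + 2·[g]_T = −4·(-1) − (0) + 2·(-2) = 0
All base exponents vanish — dimensionless.

yes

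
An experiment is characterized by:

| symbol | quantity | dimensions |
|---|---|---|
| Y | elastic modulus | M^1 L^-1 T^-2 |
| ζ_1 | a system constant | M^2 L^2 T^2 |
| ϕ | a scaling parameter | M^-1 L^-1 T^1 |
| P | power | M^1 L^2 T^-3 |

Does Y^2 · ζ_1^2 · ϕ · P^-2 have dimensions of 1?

Sum the exponent of each base dimension across the product:
  M: 2·[Y]_M + 2·[ζ_1]_M + [ϕ]_M − 2·[P]_M = 2·(1) + 2·(2) + (-1) − 2·(1) = 3
  L: 2·[Y]_L + 2·[ζ_1]_L + [ϕ]_L − 2·[P]_L = 2·(-1) + 2·(2) + (-1) − 2·(2) = -3
  T: 2·[Y]_T + 2·[ζ_1]_T + [ϕ]_T − 2·[P]_T = 2·(-2) + 2·(2) + (1) − 2·(-3) = 7
Net dimensions [M³ L⁻³ T⁷] ≠ [1] — not dimensionless.

no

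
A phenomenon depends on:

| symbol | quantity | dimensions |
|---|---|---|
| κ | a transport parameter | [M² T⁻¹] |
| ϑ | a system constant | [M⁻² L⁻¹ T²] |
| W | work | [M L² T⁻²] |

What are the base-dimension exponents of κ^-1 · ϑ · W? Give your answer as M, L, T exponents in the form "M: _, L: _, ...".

Collect each base-dimension exponent across the product:
  M: −(2) + (-2) + (1) = -3
  L: −(0) + (-1) + (2) = 1
  T: −(-1) + (2) + (-2) = 1
So the dimensions are [M⁻³ L T].

M: -3, L: 1, T: 1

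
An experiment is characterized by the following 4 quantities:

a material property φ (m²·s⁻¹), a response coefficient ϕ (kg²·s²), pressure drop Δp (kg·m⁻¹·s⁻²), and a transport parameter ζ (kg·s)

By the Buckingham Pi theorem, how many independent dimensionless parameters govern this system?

1

There are 4 variables and 3 base dimensions (M, L, T).
The dimension matrix has rank 3.
Independent dimensionless groups: 4 − 3 = 1.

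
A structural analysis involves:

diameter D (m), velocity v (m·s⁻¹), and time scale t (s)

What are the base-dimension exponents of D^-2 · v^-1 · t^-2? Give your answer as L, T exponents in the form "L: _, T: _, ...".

L: -3, T: -1

Collect each base-dimension exponent across the product:
  L: −2·(1) − (1) − 2·(0) = -3
  T: −2·(0) − (-1) − 2·(1) = -1
So the dimensions are [L⁻³ T⁻¹].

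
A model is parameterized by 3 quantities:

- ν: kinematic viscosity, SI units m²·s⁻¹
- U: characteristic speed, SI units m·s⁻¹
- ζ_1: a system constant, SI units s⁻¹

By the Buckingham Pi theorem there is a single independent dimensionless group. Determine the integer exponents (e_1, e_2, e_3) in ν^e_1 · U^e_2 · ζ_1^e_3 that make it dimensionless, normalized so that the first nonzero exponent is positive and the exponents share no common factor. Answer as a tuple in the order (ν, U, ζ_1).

L: e_1·(2) + e_2·(1) + e_3·(0) = 0
T: e_1·(-1) + e_2·(-1) + e_3·(-1) = 0
Solving this homogeneous linear system for the smallest-integer solution (first nonzero entry positive) gives (1, -2, 1).

(1, -2, 1)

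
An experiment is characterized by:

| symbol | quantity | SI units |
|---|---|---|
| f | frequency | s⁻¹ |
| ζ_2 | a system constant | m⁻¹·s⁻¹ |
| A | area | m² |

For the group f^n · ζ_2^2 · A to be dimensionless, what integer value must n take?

-2

Balance the T exponent: (-1)·n from f, plus 2·(-1) + (0) = -2 from the rest, must sum to zero.
−n − 2 = 0, so n = -2.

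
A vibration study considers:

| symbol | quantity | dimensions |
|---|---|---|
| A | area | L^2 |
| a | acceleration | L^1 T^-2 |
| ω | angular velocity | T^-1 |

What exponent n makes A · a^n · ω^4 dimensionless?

Balance the L exponent: (1)·n from a, plus (2) + 4·(0) = 2 from the rest, must sum to zero.
n + 2 = 0, so n = -2.

-2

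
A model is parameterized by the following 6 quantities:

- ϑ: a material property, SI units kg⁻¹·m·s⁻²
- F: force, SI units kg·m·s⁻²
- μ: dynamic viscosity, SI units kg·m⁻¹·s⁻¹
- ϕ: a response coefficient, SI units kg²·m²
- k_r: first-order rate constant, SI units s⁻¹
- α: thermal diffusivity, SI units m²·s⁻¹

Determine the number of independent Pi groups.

There are 6 variables and 3 base dimensions (M, L, T).
The dimension matrix has rank 3.
Independent dimensionless groups: 6 − 3 = 3.

3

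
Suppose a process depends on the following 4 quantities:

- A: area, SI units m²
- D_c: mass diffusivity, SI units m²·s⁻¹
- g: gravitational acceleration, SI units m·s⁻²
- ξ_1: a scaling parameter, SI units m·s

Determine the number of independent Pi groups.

There are 4 variables and 2 base dimensions (L, T).
The dimension matrix has rank 2.
Independent dimensionless groups: 4 − 2 = 2.

2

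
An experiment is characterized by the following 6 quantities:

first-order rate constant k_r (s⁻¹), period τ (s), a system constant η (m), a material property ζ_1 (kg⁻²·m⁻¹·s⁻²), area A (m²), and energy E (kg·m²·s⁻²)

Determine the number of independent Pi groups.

There are 6 variables and 3 base dimensions (M, L, T).
The dimension matrix has rank 3.
Independent dimensionless groups: 6 − 3 = 3.

3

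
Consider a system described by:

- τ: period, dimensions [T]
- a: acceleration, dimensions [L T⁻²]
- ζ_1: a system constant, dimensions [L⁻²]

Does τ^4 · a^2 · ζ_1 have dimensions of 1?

yes

Sum the exponent of each base dimension across the product:
  L: 4·[τ]_L + 2·[a]_L + [ζ_1]_L = 4·(0) + 2·(1) + (-2) = 0
  T: 4·[τ]_T + 2·[a]_T + [ζ_1]_T = 4·(1) + 2·(-2) + (0) = 0
All base exponents vanish — dimensionless.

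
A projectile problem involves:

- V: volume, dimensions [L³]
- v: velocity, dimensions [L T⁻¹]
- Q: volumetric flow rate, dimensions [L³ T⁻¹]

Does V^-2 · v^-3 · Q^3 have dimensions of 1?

yes

Sum the exponent of each base dimension across the product:
  M: −2·[V]_M − 3·[v]_M + 3·[Q]_M = −2·(0) − 3·(0) + 3·(0) = 0
  L: −2·[V]_L − 3·[v]_L + 3·[Q]_L = −2·(3) − 3·(1) + 3·(3) = 0
  T: −2·[V]_T − 3·[v]_T + 3·[Q]_T = −2·(0) − 3·(-1) + 3·(-1) = 0
All base exponents vanish — dimensionless.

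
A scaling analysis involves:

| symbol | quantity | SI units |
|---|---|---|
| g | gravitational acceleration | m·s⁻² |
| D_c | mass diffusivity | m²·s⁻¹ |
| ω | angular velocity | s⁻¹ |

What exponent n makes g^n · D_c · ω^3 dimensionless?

Balance the L exponent: (1)·n from g, plus (2) + 3·(0) = 2 from the rest, must sum to zero.
n + 2 = 0, so n = -2.

-2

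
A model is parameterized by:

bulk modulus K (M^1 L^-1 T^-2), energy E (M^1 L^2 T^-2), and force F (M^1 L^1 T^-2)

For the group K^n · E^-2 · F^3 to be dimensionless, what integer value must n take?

Balance the M exponent: (1)·n from K, plus −2·(1) + 3·(1) = 1 from the rest, must sum to zero.
n + 1 = 0, so n = -1.

-1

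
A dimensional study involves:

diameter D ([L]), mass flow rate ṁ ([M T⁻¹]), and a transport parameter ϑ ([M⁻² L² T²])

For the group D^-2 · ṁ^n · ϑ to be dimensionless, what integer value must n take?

Balance the M exponent: (1)·n from ṁ, plus −2·(0) + (-2) = -2 from the rest, must sum to zero.
n − 2 = 0, so n = 2.

2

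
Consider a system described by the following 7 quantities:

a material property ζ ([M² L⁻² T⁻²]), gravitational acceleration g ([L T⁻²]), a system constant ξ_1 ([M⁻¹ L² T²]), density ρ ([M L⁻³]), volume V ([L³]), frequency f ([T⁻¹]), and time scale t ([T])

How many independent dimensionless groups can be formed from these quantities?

There are 7 variables and 3 base dimensions (M, L, T).
The dimension matrix has rank 3.
Independent dimensionless groups: 7 − 3 = 4.

4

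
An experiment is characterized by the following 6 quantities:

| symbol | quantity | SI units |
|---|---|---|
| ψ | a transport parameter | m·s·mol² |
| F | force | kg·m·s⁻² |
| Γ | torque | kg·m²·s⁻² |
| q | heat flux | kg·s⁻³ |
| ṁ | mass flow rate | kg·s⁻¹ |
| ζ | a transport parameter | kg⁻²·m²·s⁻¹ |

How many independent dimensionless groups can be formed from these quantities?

There are 6 variables and 4 base dimensions (M, L, T, N).
The dimension matrix has rank 4.
Independent dimensionless groups: 6 − 4 = 2.

2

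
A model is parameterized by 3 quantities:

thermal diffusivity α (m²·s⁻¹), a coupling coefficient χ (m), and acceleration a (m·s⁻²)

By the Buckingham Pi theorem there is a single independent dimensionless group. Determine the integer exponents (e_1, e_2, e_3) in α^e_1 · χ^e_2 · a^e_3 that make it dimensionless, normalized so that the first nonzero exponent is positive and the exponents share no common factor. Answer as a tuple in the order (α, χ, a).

(2, -3, -1)

L: e_1·(2) + e_2·(1) + e_3·(1) = 0
T: e_1·(-1) + e_2·(0) + e_3·(-2) = 0
Solving this homogeneous linear system for the smallest-integer solution (first nonzero entry positive) gives (2, -3, -1).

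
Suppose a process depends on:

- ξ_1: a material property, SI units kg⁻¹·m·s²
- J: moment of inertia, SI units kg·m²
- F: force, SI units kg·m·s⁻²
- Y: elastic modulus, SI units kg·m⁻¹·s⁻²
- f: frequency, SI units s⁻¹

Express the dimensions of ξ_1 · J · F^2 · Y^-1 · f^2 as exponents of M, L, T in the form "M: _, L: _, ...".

Collect each base-dimension exponent across the product:
  M: (-1) + (1) + 2·(1) − (1) + 2·(0) = 1
  L: (1) + (2) + 2·(1) − (-1) + 2·(0) = 6
  T: (2) + (0) + 2·(-2) − (-2) + 2·(-1) = -2
So the dimensions are [M L⁶ T⁻²].

M: 1, L: 6, T: -2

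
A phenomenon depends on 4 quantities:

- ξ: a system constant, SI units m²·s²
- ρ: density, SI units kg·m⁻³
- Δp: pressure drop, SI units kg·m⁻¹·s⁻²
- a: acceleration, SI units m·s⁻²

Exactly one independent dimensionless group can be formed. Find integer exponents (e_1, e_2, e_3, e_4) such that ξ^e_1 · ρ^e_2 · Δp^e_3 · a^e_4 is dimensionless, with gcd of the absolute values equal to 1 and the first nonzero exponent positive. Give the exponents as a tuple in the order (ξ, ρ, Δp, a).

M: e_1·(0) + e_2·(1) + e_3·(1) + e_4·(0) = 0
L: e_1·(2) + e_2·(-3) + e_3·(-1) + e_4·(1) = 0
T: e_1·(2) + e_2·(0) + e_3·(-2) + e_4·(-2) = 0
Solving this homogeneous linear system for the smallest-integer solution (first nonzero entry positive) gives (1, 3, -3, 4).

(1, 3, -3, 4)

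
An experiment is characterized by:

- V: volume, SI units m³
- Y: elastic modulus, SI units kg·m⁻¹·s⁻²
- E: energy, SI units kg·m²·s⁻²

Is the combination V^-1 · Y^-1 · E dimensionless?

Sum the exponent of each base dimension across the product:
  M: −[V]_M − [Y]_M + [E]_M = −(0) − (1) + (1) = 0
  L: −[V]_L − [Y]_L + [E]_L = −(3) − (-1) + (2) = 0
  T: −[V]_T − [Y]_T + [E]_T = −(0) − (-2) + (-2) = 0
All base exponents vanish — dimensionless.

yes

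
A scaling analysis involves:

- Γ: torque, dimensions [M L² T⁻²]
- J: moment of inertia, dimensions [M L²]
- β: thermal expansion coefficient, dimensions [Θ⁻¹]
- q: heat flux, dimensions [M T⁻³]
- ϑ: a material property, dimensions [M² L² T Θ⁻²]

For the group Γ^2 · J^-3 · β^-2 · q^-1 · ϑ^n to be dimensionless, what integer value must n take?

1

Balance the M exponent: (2)·n from ϑ, plus 2·(1) − 3·(1) − 2·(0) − (1) = -2 from the rest, must sum to zero.
2n − 2 = 0, so n = 1.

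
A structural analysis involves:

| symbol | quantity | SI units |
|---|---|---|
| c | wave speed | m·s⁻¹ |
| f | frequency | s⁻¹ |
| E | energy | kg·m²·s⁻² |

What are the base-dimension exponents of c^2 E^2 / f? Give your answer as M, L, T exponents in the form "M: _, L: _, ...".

M: 2, L: 6, T: -5

Collect each base-dimension exponent across the product:
  M: 2·(0) − (0) + 2·(1) = 2
  L: 2·(1) − (0) + 2·(2) = 6
  T: 2·(-1) − (-1) + 2·(-2) = -5
So the dimensions are [M² L⁶ T⁻⁵].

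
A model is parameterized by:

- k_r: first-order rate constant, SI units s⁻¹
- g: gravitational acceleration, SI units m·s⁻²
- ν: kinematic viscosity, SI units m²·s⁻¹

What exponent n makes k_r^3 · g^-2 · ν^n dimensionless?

1

Balance the L exponent: (2)·n from ν, plus 3·(0) − 2·(1) = -2 from the rest, must sum to zero.
2n − 2 = 0, so n = 1.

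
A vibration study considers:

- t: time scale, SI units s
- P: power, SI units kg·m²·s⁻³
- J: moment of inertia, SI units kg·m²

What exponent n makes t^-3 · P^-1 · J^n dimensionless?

1

Balance the M exponent: (1)·n from J, plus −3·(0) − (1) = -1 from the rest, must sum to zero.
n − 1 = 0, so n = 1.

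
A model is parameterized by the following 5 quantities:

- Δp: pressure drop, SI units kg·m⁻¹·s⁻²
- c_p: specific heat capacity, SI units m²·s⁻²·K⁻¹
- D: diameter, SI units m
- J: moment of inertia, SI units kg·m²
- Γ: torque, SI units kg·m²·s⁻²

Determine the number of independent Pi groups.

There are 5 variables and 4 base dimensions (M, L, T, Θ).
The dimension matrix has rank 4.
Independent dimensionless groups: 5 − 4 = 1.

1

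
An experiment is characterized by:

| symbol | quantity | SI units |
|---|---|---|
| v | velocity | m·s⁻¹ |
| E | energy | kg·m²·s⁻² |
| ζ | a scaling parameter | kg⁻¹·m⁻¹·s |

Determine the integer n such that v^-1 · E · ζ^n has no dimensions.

Balance the M exponent: (-1)·n from ζ, plus −(0) + (1) = 1 from the rest, must sum to zero.
−n + 1 = 0, so n = 1.

1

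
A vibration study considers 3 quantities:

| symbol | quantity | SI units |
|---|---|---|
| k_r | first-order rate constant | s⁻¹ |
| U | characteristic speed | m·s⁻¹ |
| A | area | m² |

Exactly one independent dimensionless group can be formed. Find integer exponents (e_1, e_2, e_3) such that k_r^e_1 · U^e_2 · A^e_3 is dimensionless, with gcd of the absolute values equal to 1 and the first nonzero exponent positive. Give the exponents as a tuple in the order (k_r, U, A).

L: e_1·(0) + e_2·(1) + e_3·(2) = 0
T: e_1·(-1) + e_2·(-1) + e_3·(0) = 0
Solving this homogeneous linear system for the smallest-integer solution (first nonzero entry positive) gives (2, -2, 1).

(2, -2, 1)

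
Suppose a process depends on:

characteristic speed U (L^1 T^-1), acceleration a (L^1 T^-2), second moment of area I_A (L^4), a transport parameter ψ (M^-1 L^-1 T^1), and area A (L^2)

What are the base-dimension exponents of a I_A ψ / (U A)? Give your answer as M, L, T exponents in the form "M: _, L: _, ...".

Collect each base-dimension exponent across the product:
  M: −(0) + (0) + (0) + (-1) − (0) = -1
  L: −(1) + (1) + (4) + (-1) − (2) = 1
  T: −(-1) + (-2) + (0) + (1) − (0) = 0
So the dimensions are [M⁻¹ L].

M: -1, L: 1, T: 0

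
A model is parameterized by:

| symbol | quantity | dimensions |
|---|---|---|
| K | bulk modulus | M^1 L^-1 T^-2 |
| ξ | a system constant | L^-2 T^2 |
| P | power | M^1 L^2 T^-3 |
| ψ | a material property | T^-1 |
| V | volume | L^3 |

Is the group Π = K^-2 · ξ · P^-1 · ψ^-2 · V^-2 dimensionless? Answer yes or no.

no

Sum the exponent of each base dimension across the product:
  M: −2·[K]_M + [ξ]_M − [P]_M − 2·[ψ]_M − 2·[V]_M = −2·(1) + (0) − (1) − 2·(0) − 2·(0) = -3
  L: −2·[K]_L + [ξ]_L − [P]_L − 2·[ψ]_L − 2·[V]_L = −2·(-1) + (-2) − (2) − 2·(0) − 2·(3) = -8
  T: −2·[K]_T + [ξ]_T − [P]_T − 2·[ψ]_T − 2·[V]_T = −2·(-2) + (2) − (-3) − 2·(-1) − 2·(0) = 11
Net dimensions [M⁻³ L⁻⁸ T¹¹] ≠ [1] — not dimensionless.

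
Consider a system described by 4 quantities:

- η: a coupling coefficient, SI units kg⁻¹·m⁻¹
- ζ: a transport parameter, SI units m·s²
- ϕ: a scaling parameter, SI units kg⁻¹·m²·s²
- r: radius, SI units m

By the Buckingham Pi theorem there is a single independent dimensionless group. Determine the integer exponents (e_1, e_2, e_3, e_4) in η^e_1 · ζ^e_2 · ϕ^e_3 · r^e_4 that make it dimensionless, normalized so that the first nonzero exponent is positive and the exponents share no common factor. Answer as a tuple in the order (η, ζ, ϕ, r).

(1, 1, -1, 2)

M: e_1·(-1) + e_2·(0) + e_3·(-1) + e_4·(0) = 0
L: e_1·(-1) + e_2·(1) + e_3·(2) + e_4·(1) = 0
T: e_1·(0) + e_2·(2) + e_3·(2) + e_4·(0) = 0
Solving this homogeneous linear system for the smallest-integer solution (first nonzero entry positive) gives (1, 1, -1, 2).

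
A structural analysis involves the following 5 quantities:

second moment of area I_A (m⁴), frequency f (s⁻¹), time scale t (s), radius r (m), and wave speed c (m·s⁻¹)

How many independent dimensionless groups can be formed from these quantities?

There are 5 variables and 2 base dimensions (L, T).
The dimension matrix has rank 2.
Independent dimensionless groups: 5 − 2 = 3.

3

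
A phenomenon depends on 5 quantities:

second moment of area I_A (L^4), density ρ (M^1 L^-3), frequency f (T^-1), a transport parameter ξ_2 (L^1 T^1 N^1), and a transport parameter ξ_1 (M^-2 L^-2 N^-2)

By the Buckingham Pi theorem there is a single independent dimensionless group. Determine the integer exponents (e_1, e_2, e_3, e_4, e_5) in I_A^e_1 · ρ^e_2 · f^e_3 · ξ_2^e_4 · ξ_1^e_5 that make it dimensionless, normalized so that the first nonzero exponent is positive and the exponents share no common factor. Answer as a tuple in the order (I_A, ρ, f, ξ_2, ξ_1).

M: e_1·(0) + e_2·(1) + e_3·(0) + e_4·(0) + e_5·(-2) = 0
L: e_1·(4) + e_2·(-3) + e_3·(0) + e_4·(1) + e_5·(-2) = 0
T: e_1·(0) + e_2·(0) + e_3·(-1) + e_4·(1) + e_5·(0) = 0
N: e_1·(0) + e_2·(0) + e_3·(0) + e_4·(1) + e_5·(-2) = 0
Solving this homogeneous linear system for the smallest-integer solution (first nonzero entry positive) gives (3, 4, 4, 4, 2).

(3, 4, 4, 4, 2)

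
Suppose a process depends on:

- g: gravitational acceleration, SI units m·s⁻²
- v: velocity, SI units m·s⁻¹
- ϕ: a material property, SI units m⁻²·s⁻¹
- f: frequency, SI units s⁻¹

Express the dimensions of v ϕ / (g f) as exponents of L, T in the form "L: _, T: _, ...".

Collect each base-dimension exponent across the product:
  L: −(1) + (1) + (-2) − (0) = -2
  T: −(-2) + (-1) + (-1) − (-1) = 1
So the dimensions are [L⁻² T].

L: -2, T: 1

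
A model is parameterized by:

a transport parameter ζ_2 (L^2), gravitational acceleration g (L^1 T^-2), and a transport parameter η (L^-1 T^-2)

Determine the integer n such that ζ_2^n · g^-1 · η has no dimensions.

1

Balance the L exponent: (2)·n from ζ_2, plus −(1) + (-1) = -2 from the rest, must sum to zero.
2n − 2 = 0, so n = 1.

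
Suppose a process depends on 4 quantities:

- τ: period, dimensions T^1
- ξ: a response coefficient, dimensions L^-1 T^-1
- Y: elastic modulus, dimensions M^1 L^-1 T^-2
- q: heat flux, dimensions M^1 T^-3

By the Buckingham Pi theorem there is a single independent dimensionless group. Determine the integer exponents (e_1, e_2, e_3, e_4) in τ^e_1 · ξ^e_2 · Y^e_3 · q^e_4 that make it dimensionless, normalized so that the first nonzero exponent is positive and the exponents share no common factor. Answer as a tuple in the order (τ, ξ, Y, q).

M: e_1·(0) + e_2·(0) + e_3·(1) + e_4·(1) = 0
L: e_1·(0) + e_2·(-1) + e_3·(-1) + e_4·(0) = 0
T: e_1·(1) + e_2·(-1) + e_3·(-2) + e_4·(-3) = 0
Solving this homogeneous linear system for the smallest-integer solution (first nonzero entry positive) gives (2, 1, -1, 1).

(2, 1, -1, 1)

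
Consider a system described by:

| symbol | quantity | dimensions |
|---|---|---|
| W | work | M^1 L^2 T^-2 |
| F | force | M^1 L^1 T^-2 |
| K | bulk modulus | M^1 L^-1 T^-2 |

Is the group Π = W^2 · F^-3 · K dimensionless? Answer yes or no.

yes

Sum the exponent of each base dimension across the product:
  M: 2·[W]_M − 3·[F]_M + [K]_M = 2·(1) − 3·(1) + (1) = 0
  L: 2·[W]_L − 3·[F]_L + [K]_L = 2·(2) − 3·(1) + (-1) = 0
  T: 2·[W]_T − 3·[F]_T + [K]_T = 2·(-2) − 3·(-2) + (-2) = 0
All base exponents vanish — dimensionless.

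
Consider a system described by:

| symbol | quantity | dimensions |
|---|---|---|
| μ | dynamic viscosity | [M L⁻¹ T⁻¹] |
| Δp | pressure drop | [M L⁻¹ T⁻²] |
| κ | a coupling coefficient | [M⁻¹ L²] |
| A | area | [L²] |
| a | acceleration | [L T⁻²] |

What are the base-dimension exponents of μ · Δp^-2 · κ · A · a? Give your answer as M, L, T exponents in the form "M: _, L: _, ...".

M: -2, L: 6, T: 1

Collect each base-dimension exponent across the product:
  M: (1) − 2·(1) + (-1) + (0) + (0) = -2
  L: (-1) − 2·(-1) + (2) + (2) + (1) = 6
  T: (-1) − 2·(-2) + (0) + (0) + (-2) = 1
So the dimensions are [M⁻² L⁶ T].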